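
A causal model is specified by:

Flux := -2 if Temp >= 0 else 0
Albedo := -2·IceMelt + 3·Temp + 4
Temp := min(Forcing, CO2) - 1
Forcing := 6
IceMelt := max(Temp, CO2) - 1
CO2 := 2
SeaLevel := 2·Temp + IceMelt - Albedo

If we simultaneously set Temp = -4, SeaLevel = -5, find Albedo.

The joint intervention fixes Temp = -4, SeaLevel = -5, removing each variable's own equation.
IceMelt = max(Temp, CO2) - 1  [with Temp=-4, CO2=2]  = 1
Albedo = -2·IceMelt + 3·Temp + 4  [with IceMelt=1, Temp=-4]  = -10

-10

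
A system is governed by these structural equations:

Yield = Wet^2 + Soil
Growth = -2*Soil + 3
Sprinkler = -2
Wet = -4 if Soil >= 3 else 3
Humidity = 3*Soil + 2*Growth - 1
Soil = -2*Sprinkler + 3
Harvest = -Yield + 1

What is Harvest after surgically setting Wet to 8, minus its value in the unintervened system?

The intervention breaks the incoming arrows to Wet: Wet = -4 if Soil >= 3 else 3 no longer applies, and Wet = 8.
Soil = -2*Sprinkler + 3  [with Sprinkler=-2]  = 7
Yield = Wet^2 + Soil  [with Wet=8, Soil=7]  = 71
Harvest = -Yield + 1  [with Yield=71]  = -70
Without intervention: Soil = -2*Sprinkler + 3  [with Sprinkler=-2]  = 7; Wet = -4 if Soil >= 3 else 3  [with Soil=7]  = -4; Yield = Wet^2 + Soil  [with Wet=-4, Soil=7]  = 23; Harvest = -Yield + 1  [with Yield=23]  = -22.
Change = -70 − (-22) = -48.

-48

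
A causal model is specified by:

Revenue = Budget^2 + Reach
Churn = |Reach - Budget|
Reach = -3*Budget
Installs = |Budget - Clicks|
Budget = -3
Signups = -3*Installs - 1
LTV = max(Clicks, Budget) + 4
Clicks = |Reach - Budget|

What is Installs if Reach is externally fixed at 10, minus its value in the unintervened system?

1

Under do(Reach=10), the mechanism Reach = -3*Budget is discarded; Reach is fixed at 10.
Clicks = |Reach - Budget|  [with Reach=10, Budget=-3]  = 13
Installs = |Budget - Clicks|  [with Budget=-3, Clicks=13]  = 16
Without intervention: Reach = -3*Budget  [with Budget=-3]  = 9; Clicks = |Reach - Budget|  [with Reach=9, Budget=-3]  = 12; Installs = |Budget - Clicks|  [with Budget=-3, Clicks=12]  = 15.
Change = 16 − 15 = 1.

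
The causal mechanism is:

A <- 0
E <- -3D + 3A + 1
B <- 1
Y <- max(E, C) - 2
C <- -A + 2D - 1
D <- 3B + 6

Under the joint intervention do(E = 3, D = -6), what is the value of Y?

1

The joint intervention fixes E = 3, D = -6, removing each variable's own equation.
C = -A + 2D - 1  [with A=0, D=-6]  = -13
Y = max(E, C) - 2  [with E=3, C=-13]  = 1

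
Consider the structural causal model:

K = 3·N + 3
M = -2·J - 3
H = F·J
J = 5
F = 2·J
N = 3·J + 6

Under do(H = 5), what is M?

-13

Under do(H=5), the mechanism H = F·J is discarded; H is fixed at 5.
Since M is not a descendant of the intervened variable, it is unaffected.
M = -2·J - 3  [with J=5]  = -13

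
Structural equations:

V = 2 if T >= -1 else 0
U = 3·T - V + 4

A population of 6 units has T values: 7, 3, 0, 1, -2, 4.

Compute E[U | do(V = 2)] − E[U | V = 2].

do(V=2) breaks V's dependence on T. With V=2 fixed, U across the units is 23, 11, 2, 5, -4, 14, mean 8.5.
Observing V=2 restricts to units where V's equation naturally yields 2: T ∈ {7, 3, 0, 1, 4}. In that subpopulation U = 23, 11, 2, 5, 14, mean 11.
Difference = 8.5 − 11 = -2.5.

-2.5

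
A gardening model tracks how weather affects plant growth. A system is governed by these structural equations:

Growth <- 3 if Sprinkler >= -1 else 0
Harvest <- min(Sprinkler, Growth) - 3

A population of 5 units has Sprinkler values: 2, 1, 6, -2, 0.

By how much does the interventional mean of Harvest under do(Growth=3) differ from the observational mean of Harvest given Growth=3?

Under do(Growth=3), Growth's equation is replaced by Growth=3 for every unit. Per-unit Harvest: -1, -2, 0, -5, -3. Mean = -2.2.
Observing Growth=3 restricts to units where Growth's equation naturally yields 3: Sprinkler ∈ {2, 1, 6, 0}. In that subpopulation Harvest = -1, -2, 0, -3, mean -1.5.
Difference = -2.2 − (-1.5) = -0.7.

-0.7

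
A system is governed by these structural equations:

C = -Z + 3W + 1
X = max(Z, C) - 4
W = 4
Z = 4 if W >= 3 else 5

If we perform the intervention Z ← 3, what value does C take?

10

The intervention breaks the incoming arrows to Z: Z = 4 if W >= 3 else 5 no longer applies, and Z = 3.
C = -Z + 3W + 1  [with Z=3, W=4]  = 10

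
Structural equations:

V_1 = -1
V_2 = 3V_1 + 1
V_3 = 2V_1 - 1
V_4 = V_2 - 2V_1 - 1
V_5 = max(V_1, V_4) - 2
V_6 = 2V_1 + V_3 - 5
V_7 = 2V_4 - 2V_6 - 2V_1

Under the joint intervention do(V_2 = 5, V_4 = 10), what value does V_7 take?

42

Setting V_2 = 5, V_4 = 10 by intervention discards those variables' equations.
V_3 = 2V_1 - 1  [with V_1=-1]  = -3
V_6 = 2V_1 + V_3 - 5  [with V_1=-1, V_3=-3]  = -10
V_7 = 2V_4 - 2V_6 - 2V_1  [with V_4=10, V_6=-10, V_1=-1]  = 42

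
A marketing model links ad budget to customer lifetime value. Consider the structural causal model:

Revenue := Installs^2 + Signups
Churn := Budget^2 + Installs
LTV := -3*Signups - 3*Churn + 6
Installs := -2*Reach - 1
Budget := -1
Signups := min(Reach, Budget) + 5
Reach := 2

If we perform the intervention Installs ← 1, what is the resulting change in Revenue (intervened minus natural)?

The intervention breaks the incoming arrows to Installs: Installs := -2*Reach - 1 no longer applies, and Installs = 1.
Signups = min(Reach, Budget) + 5  [with Reach=2, Budget=-1]  = 4
Revenue = Installs^2 + Signups  [with Installs=1, Signups=4]  = 5
Without intervention: Installs = -2*Reach - 1  [with Reach=2]  = -5; Signups = min(Reach, Budget) + 5  [with Reach=2, Budget=-1]  = 4; Revenue = Installs^2 + Signups  [with Installs=-5, Signups=4]  = 29.
Change = 5 − 29 = -24.

-24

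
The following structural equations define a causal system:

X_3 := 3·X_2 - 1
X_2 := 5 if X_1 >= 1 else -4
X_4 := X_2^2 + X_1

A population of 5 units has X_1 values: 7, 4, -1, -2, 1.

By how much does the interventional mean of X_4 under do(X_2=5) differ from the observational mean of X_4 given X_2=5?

Under do(X_2=5), X_2's equation is replaced by X_2=5 for every unit. Per-unit X_4: 32, 29, 24, 23, 26. Mean = 26.8.
Observing X_2=5 restricts to units where X_2's equation naturally yields 5: X_1 ∈ {7, 4, 1}. In that subpopulation X_4 = 32, 29, 26, mean 29.
Difference = 26.8 − 29 = -2.2.

-2.2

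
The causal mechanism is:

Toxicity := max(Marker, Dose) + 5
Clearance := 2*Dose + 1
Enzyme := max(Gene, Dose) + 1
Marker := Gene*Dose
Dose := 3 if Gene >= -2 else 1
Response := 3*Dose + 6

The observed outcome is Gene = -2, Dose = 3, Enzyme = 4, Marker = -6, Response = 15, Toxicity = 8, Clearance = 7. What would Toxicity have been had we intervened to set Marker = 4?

9

Under do(Marker=4), the mechanism Marker := Gene*Dose is discarded; Marker is fixed at 4.
Dose = 3 if Gene >= -2 else 1  [with Gene=-2]  = 3
Toxicity = max(Marker, Dose) + 5  [with Marker=4, Dose=3]  = 9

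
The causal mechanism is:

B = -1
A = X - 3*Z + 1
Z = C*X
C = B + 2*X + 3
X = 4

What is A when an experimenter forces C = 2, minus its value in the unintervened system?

96

do(C=2) replaces the equation C = B + 2*X + 3 with the constant C = 2.
Z = C*X  [with C=2, X=4]  = 8
A = X - 3*Z + 1  [with X=4, Z=8]  = -19
Without intervention: C = B + 2*X + 3  [with B=-1, X=4]  = 10; Z = C*X  [with C=10, X=4]  = 40; A = X - 3*Z + 1  [with X=4, Z=40]  = -115.
Change = -19 − (-115) = 96.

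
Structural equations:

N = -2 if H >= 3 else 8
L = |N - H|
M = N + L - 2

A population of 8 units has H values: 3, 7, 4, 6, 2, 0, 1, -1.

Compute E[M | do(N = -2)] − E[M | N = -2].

-2.25

Every unit gets N=-2 under the intervention. M values become 1, 5, 2, 4, 0, -2, -1, -3; E[M|do(N=-2)] = 0.75.
Observing N=-2 restricts to units where N's equation naturally yields -2: H ∈ {3, 7, 4, 6}. In that subpopulation M = 1, 5, 2, 4, mean 3.
Difference = 0.75 − 3 = -2.25.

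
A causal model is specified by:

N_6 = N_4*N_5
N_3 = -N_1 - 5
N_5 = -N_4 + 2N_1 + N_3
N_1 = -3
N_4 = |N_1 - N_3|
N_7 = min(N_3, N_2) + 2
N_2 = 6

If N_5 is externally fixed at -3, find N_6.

-3

The intervention breaks the incoming arrows to N_5: N_5 = -N_4 + 2N_1 + N_3 no longer applies, and N_5 = -3.
N_3 = -N_1 - 5  [with N_1=-3]  = -2
N_4 = |N_1 - N_3|  [with N_1=-3, N_3=-2]  = 1
N_6 = N_4*N_5  [with N_4=1, N_5=-3]  = -3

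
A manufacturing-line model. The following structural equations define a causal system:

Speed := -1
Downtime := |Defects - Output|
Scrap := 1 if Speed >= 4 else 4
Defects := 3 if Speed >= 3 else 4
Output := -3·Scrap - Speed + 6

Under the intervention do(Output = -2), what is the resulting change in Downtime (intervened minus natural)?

-3

Intervening sets Output = -2 and removes its equation (Output := -3·Scrap - Speed + 6).
Defects = 3 if Speed >= 3 else 4  [with Speed=-1]  = 4
Downtime = |Defects - Output|  [with Defects=4, Output=-2]  = 6
Without intervention: Defects = 3 if Speed >= 3 else 4  [with Speed=-1]  = 4; Scrap = 1 if Speed >= 4 else 4  [with Speed=-1]  = 4; Output = -3·Scrap - Speed + 6  [with Scrap=4, Speed=-1]  = -5; Downtime = |Defects - Output|  [with Defects=4, Output=-5]  = 9.
Change = 6 − 9 = -3.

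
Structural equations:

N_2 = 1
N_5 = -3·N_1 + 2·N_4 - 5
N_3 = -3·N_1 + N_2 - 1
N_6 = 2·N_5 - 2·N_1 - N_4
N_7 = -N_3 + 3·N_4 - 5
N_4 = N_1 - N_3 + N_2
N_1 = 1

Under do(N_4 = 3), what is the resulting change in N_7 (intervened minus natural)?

The intervention breaks the incoming arrows to N_4: N_4 = N_1 - N_3 + N_2 no longer applies, and N_4 = 3.
N_3 = -3·N_1 + N_2 - 1  [with N_1=1, N_2=1]  = -3
N_7 = -N_3 + 3·N_4 - 5  [with N_3=-3, N_4=3]  = 7
Without intervention: N_3 = -3·N_1 + N_2 - 1  [with N_1=1, N_2=1]  = -3; N_4 = N_1 - N_3 + N_2  [with N_1=1, N_3=-3, N_2=1]  = 5; N_7 = -N_3 + 3·N_4 - 5  [with N_3=-3, N_4=5]  = 13.
Change = 7 − 13 = -6.

-6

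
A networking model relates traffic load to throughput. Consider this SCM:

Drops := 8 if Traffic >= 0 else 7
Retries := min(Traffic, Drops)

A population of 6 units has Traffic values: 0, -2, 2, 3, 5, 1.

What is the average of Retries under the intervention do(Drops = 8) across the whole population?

1.5

do(Drops=8) breaks Drops's dependence on Traffic. With Drops=8 fixed, Retries across the units is 0, -2, 2, 3, 5, 1, mean 1.5.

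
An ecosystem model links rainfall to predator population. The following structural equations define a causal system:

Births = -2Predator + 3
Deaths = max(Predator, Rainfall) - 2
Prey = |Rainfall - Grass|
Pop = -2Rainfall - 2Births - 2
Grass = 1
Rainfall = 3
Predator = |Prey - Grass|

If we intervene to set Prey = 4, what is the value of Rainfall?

3

Under do(Prey=4), the mechanism Prey = |Rainfall - Grass| is discarded; Prey is fixed at 4.
Rainfall is not downstream of the intervention, so its value is determined by the original equations.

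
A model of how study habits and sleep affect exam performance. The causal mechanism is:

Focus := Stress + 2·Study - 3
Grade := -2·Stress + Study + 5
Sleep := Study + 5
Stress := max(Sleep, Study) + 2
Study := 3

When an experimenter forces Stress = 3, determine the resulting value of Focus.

The intervention breaks the incoming arrows to Stress: Stress := max(Sleep, Study) + 2 no longer applies, and Stress = 3.
Focus = Stress + 2·Study - 3  [with Stress=3, Study=3]  = 6

6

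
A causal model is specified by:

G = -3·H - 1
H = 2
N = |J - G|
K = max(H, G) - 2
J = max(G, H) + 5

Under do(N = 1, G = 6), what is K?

4

Setting N = 1, G = 6 by intervention discards those variables' equations.
K = max(H, G) - 2  [with H=2, G=6]  = 4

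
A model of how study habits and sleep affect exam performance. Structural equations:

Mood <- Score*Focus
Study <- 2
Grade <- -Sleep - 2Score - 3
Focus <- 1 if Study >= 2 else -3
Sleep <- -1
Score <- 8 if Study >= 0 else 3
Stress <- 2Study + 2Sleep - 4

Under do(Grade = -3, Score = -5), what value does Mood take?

Setting Grade = -3, Score = -5 by intervention discards those variables' equations.
Focus = 1 if Study >= 2 else -3  [with Study=2]  = 1
Mood = Score*Focus  [with Score=-5, Focus=1]  = -5

-5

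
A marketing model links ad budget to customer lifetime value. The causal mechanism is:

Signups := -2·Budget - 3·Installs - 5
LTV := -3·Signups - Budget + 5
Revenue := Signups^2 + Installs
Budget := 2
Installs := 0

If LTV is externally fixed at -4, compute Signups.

do(LTV=-4) replaces the equation LTV := -3·Signups - Budget + 5 with the constant LTV = -4.
Signups is not downstream of the intervention, so its value is determined by the original equations.
Signups = -2·Budget - 3·Installs - 5  [with Budget=2, Installs=0]  = -9

-9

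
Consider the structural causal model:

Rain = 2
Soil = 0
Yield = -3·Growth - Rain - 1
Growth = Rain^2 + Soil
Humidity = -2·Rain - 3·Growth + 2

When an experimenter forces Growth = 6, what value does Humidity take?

-20

The intervention breaks the incoming arrows to Growth: Growth = Rain^2 + Soil no longer applies, and Growth = 6.
Humidity = -2·Rain - 3·Growth + 2  [with Rain=2, Growth=6]  = -20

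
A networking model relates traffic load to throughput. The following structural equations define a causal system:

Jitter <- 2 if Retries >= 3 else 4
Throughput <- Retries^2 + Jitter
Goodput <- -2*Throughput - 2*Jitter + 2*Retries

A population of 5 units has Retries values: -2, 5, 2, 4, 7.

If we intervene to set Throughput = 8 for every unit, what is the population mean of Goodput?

-15.2

Every unit gets Throughput=8 under the intervention. Goodput values become -28, -10, -20, -12, -6; E[Goodput|do(Throughput=8)] = -15.2.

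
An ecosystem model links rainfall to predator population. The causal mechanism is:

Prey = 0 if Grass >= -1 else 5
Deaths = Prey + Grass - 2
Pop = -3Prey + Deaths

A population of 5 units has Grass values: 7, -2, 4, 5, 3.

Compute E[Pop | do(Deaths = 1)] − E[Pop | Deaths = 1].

do(Deaths=1) breaks Deaths's dependence on Grass. With Deaths=1 fixed, Pop across the units is 1, -14, 1, 1, 1, mean -2.
Observing Deaths=1 restricts to units where Deaths's equation naturally yields 1: Grass ∈ {-2, 3}. In that subpopulation Pop = -14, 1, mean -6.5.
Difference = -2 − (-6.5) = 4.5.

4.5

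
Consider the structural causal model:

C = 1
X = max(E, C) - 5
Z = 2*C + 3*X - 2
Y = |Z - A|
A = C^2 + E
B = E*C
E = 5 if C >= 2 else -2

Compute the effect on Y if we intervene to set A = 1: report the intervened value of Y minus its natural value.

2

Under do(A=1), the mechanism A = C^2 + E is discarded; A is fixed at 1.
E = 5 if C >= 2 else -2  [with C=1]  = -2
X = max(E, C) - 5  [with E=-2, C=1]  = -4
Z = 2*C + 3*X - 2  [with C=1, X=-4]  = -12
Y = |Z - A|  [with Z=-12, A=1]  = 13
Without intervention: E = 5 if C >= 2 else -2  [with C=1]  = -2; X = max(E, C) - 5  [with E=-2, C=1]  = -4; A = C^2 + E  [with C=1, E=-2]  = -1; Z = 2*C + 3*X - 2  [with C=1, X=-4]  = -12; Y = |Z - A|  [with Z=-12, A=-1]  = 11.
Change = 13 − 11 = 2.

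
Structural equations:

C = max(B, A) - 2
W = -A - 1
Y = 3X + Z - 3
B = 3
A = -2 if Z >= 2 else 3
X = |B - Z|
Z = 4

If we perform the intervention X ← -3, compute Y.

The intervention breaks the incoming arrows to X: X = |B - Z| no longer applies, and X = -3.
Y = 3X + Z - 3  [with X=-3, Z=4]  = -8

-8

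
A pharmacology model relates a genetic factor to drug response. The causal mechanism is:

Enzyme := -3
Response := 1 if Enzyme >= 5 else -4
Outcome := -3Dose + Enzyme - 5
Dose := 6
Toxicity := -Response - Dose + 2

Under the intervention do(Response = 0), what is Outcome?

-26

do(Response=0) replaces the equation Response := 1 if Enzyme >= 5 else -4 with the constant Response = 0.
Outcome is not downstream of the intervention, so its value is determined by the original equations.
Outcome = -3Dose + Enzyme - 5  [with Dose=6, Enzyme=-3]  = -26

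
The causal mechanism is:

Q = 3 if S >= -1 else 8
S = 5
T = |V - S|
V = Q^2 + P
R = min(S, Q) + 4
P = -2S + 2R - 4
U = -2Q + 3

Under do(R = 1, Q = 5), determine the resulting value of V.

Setting R = 1, Q = 5 by intervention discards those variables' equations.
P = -2S + 2R - 4  [with S=5, R=1]  = -12
V = Q^2 + P  [with Q=5, P=-12]  = 13

13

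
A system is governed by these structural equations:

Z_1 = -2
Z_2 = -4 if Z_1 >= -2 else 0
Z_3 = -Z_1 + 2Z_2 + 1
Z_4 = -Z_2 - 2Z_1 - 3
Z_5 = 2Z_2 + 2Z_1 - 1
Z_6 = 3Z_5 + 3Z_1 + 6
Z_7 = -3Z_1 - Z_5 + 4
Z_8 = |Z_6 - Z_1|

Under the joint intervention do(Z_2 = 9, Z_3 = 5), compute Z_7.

-3

Under do(Z_2 = 9, Z_3 = 5), each intervened variable's structural equation is replaced by its fixed value.
Z_5 = 2Z_2 + 2Z_1 - 1  [with Z_2=9, Z_1=-2]  = 13
Z_7 = -3Z_1 - Z_5 + 4  [with Z_1=-2, Z_5=13]  = -3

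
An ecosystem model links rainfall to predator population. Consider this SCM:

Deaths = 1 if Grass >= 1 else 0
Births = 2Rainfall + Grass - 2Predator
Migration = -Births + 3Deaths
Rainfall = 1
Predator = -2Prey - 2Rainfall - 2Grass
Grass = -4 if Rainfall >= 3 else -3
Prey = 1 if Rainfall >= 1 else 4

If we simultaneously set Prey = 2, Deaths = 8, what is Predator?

Setting Prey = 2, Deaths = 8 by intervention discards those variables' equations.
Grass = -4 if Rainfall >= 3 else -3  [with Rainfall=1]  = -3
Predator = -2Prey - 2Rainfall - 2Grass  [with Prey=2, Rainfall=1, Grass=-3]  = 0

0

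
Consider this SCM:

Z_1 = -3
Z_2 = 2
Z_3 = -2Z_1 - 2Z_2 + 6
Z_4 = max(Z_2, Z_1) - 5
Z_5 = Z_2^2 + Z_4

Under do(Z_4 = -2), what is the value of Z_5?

Intervening sets Z_4 = -2 and removes its equation (Z_4 = max(Z_2, Z_1) - 5).
Z_5 = Z_2^2 + Z_4  [with Z_2=2, Z_4=-2]  = 2

2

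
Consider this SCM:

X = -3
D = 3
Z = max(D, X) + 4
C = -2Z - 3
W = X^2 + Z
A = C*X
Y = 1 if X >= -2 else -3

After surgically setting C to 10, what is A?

-30

Under do(C=10), the mechanism C = -2Z - 3 is discarded; C is fixed at 10.
A = C*X  [with C=10, X=-3]  = -30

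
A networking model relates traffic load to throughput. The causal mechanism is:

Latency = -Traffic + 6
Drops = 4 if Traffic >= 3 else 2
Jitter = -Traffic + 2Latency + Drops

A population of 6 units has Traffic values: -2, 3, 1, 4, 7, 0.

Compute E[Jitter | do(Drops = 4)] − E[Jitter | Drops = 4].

Under do(Drops=4), Drops's equation is replaced by Drops=4 for every unit. Per-unit Jitter: 22, 7, 13, 4, -5, 16. Mean = 9.5.
E[Jitter|Drops=4] averages over only the 3 units with Drops=4 (Traffic = 3, 4, 7): Jitter = 7, 4, -5, mean 2.
Difference = 9.5 − 2 = 7.5.

7.5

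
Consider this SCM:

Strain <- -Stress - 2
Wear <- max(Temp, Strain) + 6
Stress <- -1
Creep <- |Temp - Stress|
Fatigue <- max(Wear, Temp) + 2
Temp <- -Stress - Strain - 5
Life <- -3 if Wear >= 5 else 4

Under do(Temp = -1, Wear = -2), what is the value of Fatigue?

1

Setting Temp = -1, Wear = -2 by intervention discards those variables' equations.
Fatigue = max(Wear, Temp) + 2  [with Wear=-2, Temp=-1]  = 1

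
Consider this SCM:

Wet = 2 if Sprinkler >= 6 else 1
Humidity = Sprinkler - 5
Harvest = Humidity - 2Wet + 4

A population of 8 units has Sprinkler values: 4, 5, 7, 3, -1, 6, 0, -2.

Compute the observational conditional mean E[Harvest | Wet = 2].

Observing Wet=2 restricts to units where Wet's equation naturally yields 2: Sprinkler ∈ {7, 6}. In that subpopulation Harvest = 2, 1, mean 1.5.

1.5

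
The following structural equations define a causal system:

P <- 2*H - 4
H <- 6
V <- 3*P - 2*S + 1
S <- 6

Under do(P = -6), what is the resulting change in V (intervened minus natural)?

-42

The intervention breaks the incoming arrows to P: P <- 2*H - 4 no longer applies, and P = -6.
V = 3*P - 2*S + 1  [with P=-6, S=6]  = -29
Without intervention: P = 2*H - 4  [with H=6]  = 8; V = 3*P - 2*S + 1  [with P=8, S=6]  = 13.
Change = -29 − 13 = -42.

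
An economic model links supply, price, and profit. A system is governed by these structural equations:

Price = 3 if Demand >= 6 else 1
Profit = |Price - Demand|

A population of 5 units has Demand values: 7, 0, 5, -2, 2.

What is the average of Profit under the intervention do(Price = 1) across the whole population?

Under do(Price=1), Price's equation is replaced by Price=1 for every unit. Per-unit Profit: 6, 1, 4, 3, 1. Mean = 3.

3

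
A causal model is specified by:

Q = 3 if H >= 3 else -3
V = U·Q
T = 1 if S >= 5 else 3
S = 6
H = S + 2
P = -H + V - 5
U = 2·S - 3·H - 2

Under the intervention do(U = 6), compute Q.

Under do(U=6), the mechanism U = 2·S - 3·H - 2 is discarded; U is fixed at 6.
Since Q is not a descendant of the intervened variable, it is unaffected.
H = S + 2  [with S=6]  = 8
Q = 3 if H >= 3 else -3  [with H=8]  = 3

3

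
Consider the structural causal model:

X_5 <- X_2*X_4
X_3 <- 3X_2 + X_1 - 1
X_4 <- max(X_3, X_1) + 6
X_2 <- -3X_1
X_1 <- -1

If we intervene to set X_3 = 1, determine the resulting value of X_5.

21

do(X_3=1) replaces the equation X_3 <- 3X_2 + X_1 - 1 with the constant X_3 = 1.
X_2 = -3X_1  [with X_1=-1]  = 3
X_4 = max(X_3, X_1) + 6  [with X_3=1, X_1=-1]  = 7
X_5 = X_2*X_4  [with X_2=3, X_4=7]  = 21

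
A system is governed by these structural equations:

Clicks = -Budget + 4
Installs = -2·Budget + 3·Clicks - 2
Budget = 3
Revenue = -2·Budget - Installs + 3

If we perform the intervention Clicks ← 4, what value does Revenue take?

-7

Under do(Clicks=4), the mechanism Clicks = -Budget + 4 is discarded; Clicks is fixed at 4.
Installs = -2·Budget + 3·Clicks - 2  [with Budget=3, Clicks=4]  = 4
Revenue = -2·Budget - Installs + 3  [with Budget=3, Installs=4]  = -7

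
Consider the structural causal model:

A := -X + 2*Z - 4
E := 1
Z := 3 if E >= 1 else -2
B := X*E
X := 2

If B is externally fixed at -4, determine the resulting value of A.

do(B=-4) replaces the equation B := X*E with the constant B = -4.
A is not downstream of the intervention, so its value is determined by the original equations.
Z = 3 if E >= 1 else -2  [with E=1]  = 3
A = -X + 2*Z - 4  [with X=2, Z=3]  = 0

0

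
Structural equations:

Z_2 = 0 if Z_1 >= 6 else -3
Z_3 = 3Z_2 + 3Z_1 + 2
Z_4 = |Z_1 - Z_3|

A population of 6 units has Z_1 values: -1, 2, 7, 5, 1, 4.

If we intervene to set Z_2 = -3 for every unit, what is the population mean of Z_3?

Under do(Z_2=-3), Z_2's equation is replaced by Z_2=-3 for every unit. Per-unit Z_3: -10, -1, 14, 8, -4, 5. Mean = 2.

2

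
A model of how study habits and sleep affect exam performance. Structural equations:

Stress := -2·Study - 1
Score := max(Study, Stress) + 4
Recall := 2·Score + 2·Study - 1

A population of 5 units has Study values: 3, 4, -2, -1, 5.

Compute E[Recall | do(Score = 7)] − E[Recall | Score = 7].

2.6

Under do(Score=7), Score's equation is replaced by Score=7 for every unit. Per-unit Recall: 19, 21, 9, 11, 23. Mean = 16.6.
Conditioning on Score=7 selects the 2 unit(s) with Study ∈ {3, -2}. Their Recall values: 19, 9. Mean = 14.
Difference = 16.6 − 14 = 2.6.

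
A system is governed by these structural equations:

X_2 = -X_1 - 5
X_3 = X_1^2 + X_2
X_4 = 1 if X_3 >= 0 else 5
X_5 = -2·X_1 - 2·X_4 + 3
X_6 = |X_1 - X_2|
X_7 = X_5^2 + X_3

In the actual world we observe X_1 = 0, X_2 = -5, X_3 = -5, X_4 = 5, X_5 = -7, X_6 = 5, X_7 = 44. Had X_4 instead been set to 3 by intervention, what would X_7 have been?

4

The intervention breaks the incoming arrows to X_4: X_4 = 1 if X_3 >= 0 else 5 no longer applies, and X_4 = 3.
X_2 = -X_1 - 5  [with X_1=0]  = -5
X_3 = X_1^2 + X_2  [with X_1=0, X_2=-5]  = -5
X_5 = -2·X_1 - 2·X_4 + 3  [with X_1=0, X_4=3]  = -3
X_7 = X_5^2 + X_3  [with X_5=-3, X_3=-5]  = 4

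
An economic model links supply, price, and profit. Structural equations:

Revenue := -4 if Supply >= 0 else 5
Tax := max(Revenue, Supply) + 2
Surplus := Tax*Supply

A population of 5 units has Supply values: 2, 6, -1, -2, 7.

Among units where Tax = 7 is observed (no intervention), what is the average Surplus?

Conditioning on Tax=7 selects the 2 unit(s) with Supply ∈ {-1, -2}. Their Surplus values: -7, -14. Mean = -10.5.

-10.5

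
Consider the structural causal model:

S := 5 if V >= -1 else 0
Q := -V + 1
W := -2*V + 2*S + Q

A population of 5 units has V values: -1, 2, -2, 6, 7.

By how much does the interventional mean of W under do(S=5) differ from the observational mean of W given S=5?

3.3

The intervention sets S=5 in all 5 units regardless of V. Recomputing W per unit gives 14, 5, 17, -7, -10; average 3.8.
E[W|S=5] averages over only the 4 units with S=5 (V = -1, 2, 6, 7): W = 14, 5, -7, -10, mean 0.5.
Difference = 3.8 − 0.5 = 3.3.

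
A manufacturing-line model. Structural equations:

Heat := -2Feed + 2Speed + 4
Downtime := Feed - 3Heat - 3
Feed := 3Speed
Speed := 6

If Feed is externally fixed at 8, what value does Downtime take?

Under do(Feed=8), the mechanism Feed := 3Speed is discarded; Feed is fixed at 8.
Heat = -2Feed + 2Speed + 4  [with Feed=8, Speed=6]  = 0
Downtime = Feed - 3Heat - 3  [with Feed=8, Heat=0]  = 5

5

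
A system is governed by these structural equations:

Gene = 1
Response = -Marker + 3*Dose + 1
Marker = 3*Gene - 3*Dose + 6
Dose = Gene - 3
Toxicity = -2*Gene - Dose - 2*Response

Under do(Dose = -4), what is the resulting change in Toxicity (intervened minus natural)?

26

do(Dose=-4) replaces the equation Dose = Gene - 3 with the constant Dose = -4.
Marker = 3*Gene - 3*Dose + 6  [with Gene=1, Dose=-4]  = 21
Response = -Marker + 3*Dose + 1  [with Marker=21, Dose=-4]  = -32
Toxicity = -2*Gene - Dose - 2*Response  [with Gene=1, Dose=-4, Response=-32]  = 66
Without intervention: Dose = Gene - 3  [with Gene=1]  = -2; Marker = 3*Gene - 3*Dose + 6  [with Gene=1, Dose=-2]  = 15; Response = -Marker + 3*Dose + 1  [with Marker=15, Dose=-2]  = -20; Toxicity = -2*Gene - Dose - 2*Response  [with Gene=1, Dose=-2, Response=-20]  = 40.
Change = 66 − 40 = 26.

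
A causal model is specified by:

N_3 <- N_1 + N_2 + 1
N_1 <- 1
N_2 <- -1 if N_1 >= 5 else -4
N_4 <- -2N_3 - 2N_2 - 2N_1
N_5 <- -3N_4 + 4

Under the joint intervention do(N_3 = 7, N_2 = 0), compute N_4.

-16

The joint intervention fixes N_3 = 7, N_2 = 0, removing each variable's own equation.
N_4 = -2N_3 - 2N_2 - 2N_1  [with N_3=7, N_2=0, N_1=1]  = -16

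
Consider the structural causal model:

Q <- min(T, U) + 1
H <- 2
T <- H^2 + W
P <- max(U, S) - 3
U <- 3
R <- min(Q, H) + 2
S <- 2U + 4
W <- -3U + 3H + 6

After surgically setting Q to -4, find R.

-2

Intervening sets Q = -4 and removes its equation (Q <- min(T, U) + 1).
R = min(Q, H) + 2  [with Q=-4, H=2]  = -2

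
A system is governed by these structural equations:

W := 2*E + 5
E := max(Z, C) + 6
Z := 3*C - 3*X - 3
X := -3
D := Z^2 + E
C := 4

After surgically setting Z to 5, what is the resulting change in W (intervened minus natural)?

The intervention breaks the incoming arrows to Z: Z := 3*C - 3*X - 3 no longer applies, and Z = 5.
E = max(Z, C) + 6  [with Z=5, C=4]  = 11
W = 2*E + 5  [with E=11]  = 27
Without intervention: Z = 3*C - 3*X - 3  [with C=4, X=-3]  = 18; E = max(Z, C) + 6  [with Z=18, C=4]  = 24; W = 2*E + 5  [with E=24]  = 53.
Change = 27 − 53 = -26.

-26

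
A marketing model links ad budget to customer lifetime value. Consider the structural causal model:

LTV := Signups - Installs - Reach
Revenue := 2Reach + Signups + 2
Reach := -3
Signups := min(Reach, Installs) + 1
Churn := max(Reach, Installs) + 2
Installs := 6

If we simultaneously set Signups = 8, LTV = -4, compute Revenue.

The joint intervention fixes Signups = 8, LTV = -4, removing each variable's own equation.
Revenue = 2Reach + Signups + 2  [with Reach=-3, Signups=8]  = 4

4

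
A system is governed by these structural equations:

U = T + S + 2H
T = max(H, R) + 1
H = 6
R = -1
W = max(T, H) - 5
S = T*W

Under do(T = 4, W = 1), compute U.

Setting T = 4, W = 1 by intervention discards those variables' equations.
S = T*W  [with T=4, W=1]  = 4
U = T + S + 2H  [with T=4, S=4, H=6]  = 20

20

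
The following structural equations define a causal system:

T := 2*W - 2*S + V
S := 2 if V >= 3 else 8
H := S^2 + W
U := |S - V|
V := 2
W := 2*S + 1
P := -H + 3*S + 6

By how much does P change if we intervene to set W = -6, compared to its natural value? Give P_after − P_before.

The intervention breaks the incoming arrows to W: W := 2*S + 1 no longer applies, and W = -6.
S = 2 if V >= 3 else 8  [with V=2]  = 8
H = S^2 + W  [with S=8, W=-6]  = 58
P = -H + 3*S + 6  [with H=58, S=8]  = -28
Without intervention: S = 2 if V >= 3 else 8  [with V=2]  = 8; W = 2*S + 1  [with S=8]  = 17; H = S^2 + W  [with S=8, W=17]  = 81; P = -H + 3*S + 6  [with H=81, S=8]  = -51.
Change = -28 − (-51) = 23.

23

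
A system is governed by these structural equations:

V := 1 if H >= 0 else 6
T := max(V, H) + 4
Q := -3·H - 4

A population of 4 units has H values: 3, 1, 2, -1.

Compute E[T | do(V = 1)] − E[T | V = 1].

do(V=1) breaks V's dependence on H. With V=1 fixed, T across the units is 7, 5, 6, 5, mean 5.75.
Observing V=1 restricts to units where V's equation naturally yields 1: H ∈ {3, 1, 2}. In that subpopulation T = 7, 5, 6, mean 6.
Difference = 5.75 − 6 = -0.25.

-0.25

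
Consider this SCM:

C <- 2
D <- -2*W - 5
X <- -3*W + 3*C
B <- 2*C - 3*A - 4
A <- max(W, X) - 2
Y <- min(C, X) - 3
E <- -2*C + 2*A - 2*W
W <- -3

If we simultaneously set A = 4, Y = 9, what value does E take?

Setting A = 4, Y = 9 by intervention discards those variables' equations.
E = -2*C + 2*A - 2*W  [with C=2, A=4, W=-3]  = 10

10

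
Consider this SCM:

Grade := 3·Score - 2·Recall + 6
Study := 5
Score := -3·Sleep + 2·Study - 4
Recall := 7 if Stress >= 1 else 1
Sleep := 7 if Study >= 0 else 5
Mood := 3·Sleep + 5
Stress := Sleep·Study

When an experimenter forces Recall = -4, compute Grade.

Intervening sets Recall = -4 and removes its equation (Recall := 7 if Stress >= 1 else 1).
Sleep = 7 if Study >= 0 else 5  [with Study=5]  = 7
Score = -3·Sleep + 2·Study - 4  [with Sleep=7, Study=5]  = -15
Grade = 3·Score - 2·Recall + 6  [with Score=-15, Recall=-4]  = -31

-31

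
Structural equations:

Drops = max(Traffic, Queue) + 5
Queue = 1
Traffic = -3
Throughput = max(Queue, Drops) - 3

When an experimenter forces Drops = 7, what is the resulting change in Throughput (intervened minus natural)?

1

The intervention breaks the incoming arrows to Drops: Drops = max(Traffic, Queue) + 5 no longer applies, and Drops = 7.
Throughput = max(Queue, Drops) - 3  [with Queue=1, Drops=7]  = 4
Without intervention: Drops = max(Traffic, Queue) + 5  [with Traffic=-3, Queue=1]  = 6; Throughput = max(Queue, Drops) - 3  [with Queue=1, Drops=6]  = 3.
Change = 4 − 3 = 1.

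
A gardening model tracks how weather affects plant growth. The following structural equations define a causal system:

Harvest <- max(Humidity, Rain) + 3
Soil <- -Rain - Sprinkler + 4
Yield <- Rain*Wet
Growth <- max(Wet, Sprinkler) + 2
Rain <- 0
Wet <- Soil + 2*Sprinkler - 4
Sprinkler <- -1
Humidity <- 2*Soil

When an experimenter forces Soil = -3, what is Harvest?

3

The intervention breaks the incoming arrows to Soil: Soil <- -Rain - Sprinkler + 4 no longer applies, and Soil = -3.
Humidity = 2*Soil  [with Soil=-3]  = -6
Harvest = max(Humidity, Rain) + 3  [with Humidity=-6, Rain=0]  = 3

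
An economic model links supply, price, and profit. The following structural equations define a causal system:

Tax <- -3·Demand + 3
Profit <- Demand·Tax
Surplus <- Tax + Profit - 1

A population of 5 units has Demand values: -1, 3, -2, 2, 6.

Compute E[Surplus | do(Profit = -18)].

-20.8

do(Profit=-18) breaks Profit's dependence on Demand. With Profit=-18 fixed, Surplus across the units is -13, -25, -10, -22, -34, mean -20.8.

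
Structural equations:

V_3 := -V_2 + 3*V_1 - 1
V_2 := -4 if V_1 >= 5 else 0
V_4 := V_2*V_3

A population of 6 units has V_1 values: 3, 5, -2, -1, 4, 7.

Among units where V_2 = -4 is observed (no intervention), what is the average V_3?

21

Conditioning on V_2=-4 selects the 2 unit(s) with V_1 ∈ {5, 7}. Their V_3 values: 18, 24. Mean = 21.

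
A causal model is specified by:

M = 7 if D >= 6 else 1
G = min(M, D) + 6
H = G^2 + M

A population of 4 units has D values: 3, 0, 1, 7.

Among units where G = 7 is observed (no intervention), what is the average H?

Observing G=7 restricts to units where G's equation naturally yields 7: D ∈ {3, 1}. In that subpopulation H = 50, 50, mean 50.

50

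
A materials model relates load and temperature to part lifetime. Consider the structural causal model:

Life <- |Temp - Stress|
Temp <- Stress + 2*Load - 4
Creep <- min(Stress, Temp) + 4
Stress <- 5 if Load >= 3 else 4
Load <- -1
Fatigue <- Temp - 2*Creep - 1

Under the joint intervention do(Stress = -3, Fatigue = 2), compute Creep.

The joint intervention fixes Stress = -3, Fatigue = 2, removing each variable's own equation.
Temp = Stress + 2*Load - 4  [with Stress=-3, Load=-1]  = -9
Creep = min(Stress, Temp) + 4  [with Stress=-3, Temp=-9]  = -5

-5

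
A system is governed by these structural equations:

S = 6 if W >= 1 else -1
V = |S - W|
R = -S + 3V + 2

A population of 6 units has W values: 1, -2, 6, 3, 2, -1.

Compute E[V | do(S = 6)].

do(S=6) breaks S's dependence on W. With S=6 fixed, V across the units is 5, 8, 0, 3, 4, 7, mean 4.5.

4.5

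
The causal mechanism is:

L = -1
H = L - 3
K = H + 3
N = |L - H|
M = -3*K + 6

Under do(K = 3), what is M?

-3

do(K=3) replaces the equation K = H + 3 with the constant K = 3.
M = -3*K + 6  [with K=3]  = -3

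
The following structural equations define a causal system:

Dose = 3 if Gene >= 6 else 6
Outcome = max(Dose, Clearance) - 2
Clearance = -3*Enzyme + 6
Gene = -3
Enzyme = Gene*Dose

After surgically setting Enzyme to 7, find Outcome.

4

do(Enzyme=7) replaces the equation Enzyme = Gene*Dose with the constant Enzyme = 7.
Dose = 3 if Gene >= 6 else 6  [with Gene=-3]  = 6
Clearance = -3*Enzyme + 6  [with Enzyme=7]  = -15
Outcome = max(Dose, Clearance) - 2  [with Dose=6, Clearance=-15]  = 4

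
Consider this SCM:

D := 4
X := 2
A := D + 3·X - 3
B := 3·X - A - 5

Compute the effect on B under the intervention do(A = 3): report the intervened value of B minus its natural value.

4

The intervention breaks the incoming arrows to A: A := D + 3·X - 3 no longer applies, and A = 3.
B = 3·X - A - 5  [with X=2, A=3]  = -2
Without intervention: A = D + 3·X - 3  [with D=4, X=2]  = 7; B = 3·X - A - 5  [with X=2, A=7]  = -6.
Change = -2 − (-6) = 4.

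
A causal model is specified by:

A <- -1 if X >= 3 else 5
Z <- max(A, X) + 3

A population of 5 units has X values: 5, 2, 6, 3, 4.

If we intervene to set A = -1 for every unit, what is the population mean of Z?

do(A=-1) breaks A's dependence on X. With A=-1 fixed, Z across the units is 8, 5, 9, 6, 7, mean 7.

7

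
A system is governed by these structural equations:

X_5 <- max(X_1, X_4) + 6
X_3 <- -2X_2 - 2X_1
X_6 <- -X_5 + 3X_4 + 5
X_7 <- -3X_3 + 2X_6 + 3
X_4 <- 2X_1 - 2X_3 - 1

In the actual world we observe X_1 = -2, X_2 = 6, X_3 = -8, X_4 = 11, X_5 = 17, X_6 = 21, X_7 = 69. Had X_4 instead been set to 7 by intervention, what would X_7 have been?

The intervention breaks the incoming arrows to X_4: X_4 <- 2X_1 - 2X_3 - 1 no longer applies, and X_4 = 7.
X_3 = -2X_2 - 2X_1  [with X_2=6, X_1=-2]  = -8
X_5 = max(X_1, X_4) + 6  [with X_1=-2, X_4=7]  = 13
X_6 = -X_5 + 3X_4 + 5  [with X_5=13, X_4=7]  = 13
X_7 = -3X_3 + 2X_6 + 3  [with X_3=-8, X_6=13]  = 53

53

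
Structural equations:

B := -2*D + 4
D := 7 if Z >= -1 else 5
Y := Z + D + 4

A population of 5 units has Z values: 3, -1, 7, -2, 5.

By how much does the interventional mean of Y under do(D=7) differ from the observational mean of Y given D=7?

-1.1

do(D=7) breaks D's dependence on Z. With D=7 fixed, Y across the units is 14, 10, 18, 9, 16, mean 13.4.
Conditioning on D=7 selects the 4 unit(s) with Z ∈ {3, -1, 7, 5}. Their Y values: 14, 10, 18, 16. Mean = 14.5.
Difference = 13.4 − 14.5 = -1.1.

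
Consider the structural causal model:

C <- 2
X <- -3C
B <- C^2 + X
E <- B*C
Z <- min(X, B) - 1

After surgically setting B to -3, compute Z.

do(B=-3) replaces the equation B <- C^2 + X with the constant B = -3.
X = -3C  [with C=2]  = -6
Z = min(X, B) - 1  [with X=-6, B=-3]  = -7

-7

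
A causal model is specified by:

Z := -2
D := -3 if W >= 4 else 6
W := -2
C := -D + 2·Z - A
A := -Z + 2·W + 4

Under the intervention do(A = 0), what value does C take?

-10

Intervening sets A = 0 and removes its equation (A := -Z + 2·W + 4).
D = -3 if W >= 4 else 6  [with W=-2]  = 6
C = -D + 2·Z - A  [with D=6, Z=-2, A=0]  = -10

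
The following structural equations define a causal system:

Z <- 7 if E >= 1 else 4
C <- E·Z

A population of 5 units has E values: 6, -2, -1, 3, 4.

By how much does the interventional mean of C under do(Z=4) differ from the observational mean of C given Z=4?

do(Z=4) breaks Z's dependence on E. With Z=4 fixed, C across the units is 24, -8, -4, 12, 16, mean 8.
Conditioning on Z=4 selects the 2 unit(s) with E ∈ {-2, -1}. Their C values: -8, -4. Mean = -6.
Difference = 8 − (-6) = 14.

14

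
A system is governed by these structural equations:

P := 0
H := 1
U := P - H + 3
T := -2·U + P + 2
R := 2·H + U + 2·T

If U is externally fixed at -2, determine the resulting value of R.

do(U=-2) replaces the equation U := P - H + 3 with the constant U = -2.
T = -2·U + P + 2  [with U=-2, P=0]  = 6
R = 2·H + U + 2·T  [with H=1, U=-2, T=6]  = 12

12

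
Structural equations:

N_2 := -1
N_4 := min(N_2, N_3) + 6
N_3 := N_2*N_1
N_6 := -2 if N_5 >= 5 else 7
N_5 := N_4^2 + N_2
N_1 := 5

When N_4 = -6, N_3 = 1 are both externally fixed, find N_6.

-2

The joint intervention fixes N_4 = -6, N_3 = 1, removing each variable's own equation.
N_5 = N_4^2 + N_2  [with N_4=-6, N_2=-1]  = 35
N_6 = -2 if N_5 >= 5 else 7  [with N_5=35]  = -2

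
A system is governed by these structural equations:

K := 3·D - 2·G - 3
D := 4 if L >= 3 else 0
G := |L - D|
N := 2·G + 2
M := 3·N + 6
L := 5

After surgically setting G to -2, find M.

The intervention breaks the incoming arrows to G: G := |L - D| no longer applies, and G = -2.
N = 2·G + 2  [with G=-2]  = -2
M = 3·N + 6  [with N=-2]  = 0

0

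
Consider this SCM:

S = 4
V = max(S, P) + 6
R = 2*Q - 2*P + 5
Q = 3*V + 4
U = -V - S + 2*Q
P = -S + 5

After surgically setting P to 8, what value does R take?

81

Under do(P=8), the mechanism P = -S + 5 is discarded; P is fixed at 8.
V = max(S, P) + 6  [with S=4, P=8]  = 14
Q = 3*V + 4  [with V=14]  = 46
R = 2*Q - 2*P + 5  [with Q=46, P=8]  = 81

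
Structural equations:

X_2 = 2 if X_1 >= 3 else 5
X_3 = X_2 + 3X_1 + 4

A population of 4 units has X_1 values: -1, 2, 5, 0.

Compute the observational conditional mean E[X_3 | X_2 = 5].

10

Observing X_2=5 restricts to units where X_2's equation naturally yields 5: X_1 ∈ {-1, 2, 0}. In that subpopulation X_3 = 6, 15, 9, mean 10.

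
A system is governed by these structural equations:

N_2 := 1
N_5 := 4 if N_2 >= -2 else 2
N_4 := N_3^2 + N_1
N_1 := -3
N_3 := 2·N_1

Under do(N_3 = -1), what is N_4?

-2

The intervention breaks the incoming arrows to N_3: N_3 := 2·N_1 no longer applies, and N_3 = -1.
N_4 = N_3^2 + N_1  [with N_3=-1, N_1=-3]  = -2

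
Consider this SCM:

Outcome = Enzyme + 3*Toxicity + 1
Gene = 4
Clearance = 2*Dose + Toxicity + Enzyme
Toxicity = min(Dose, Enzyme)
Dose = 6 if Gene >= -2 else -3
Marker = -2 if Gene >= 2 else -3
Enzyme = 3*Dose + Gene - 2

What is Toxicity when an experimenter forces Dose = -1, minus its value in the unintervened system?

-7

do(Dose=-1) replaces the equation Dose = 6 if Gene >= -2 else -3 with the constant Dose = -1.
Enzyme = 3*Dose + Gene - 2  [with Dose=-1, Gene=4]  = -1
Toxicity = min(Dose, Enzyme)  [with Dose=-1, Enzyme=-1]  = -1
Without intervention: Dose = 6 if Gene >= -2 else -3  [with Gene=4]  = 6; Enzyme = 3*Dose + Gene - 2  [with Dose=6, Gene=4]  = 20; Toxicity = min(Dose, Enzyme)  [with Dose=6, Enzyme=20]  = 6.
Change = -1 − 6 = -7.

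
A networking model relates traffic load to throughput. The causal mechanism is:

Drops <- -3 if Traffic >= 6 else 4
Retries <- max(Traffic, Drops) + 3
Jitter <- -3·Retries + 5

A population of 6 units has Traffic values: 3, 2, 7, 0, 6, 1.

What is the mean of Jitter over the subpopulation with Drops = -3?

E[Jitter|Drops=-3] averages over only the 2 units with Drops=-3 (Traffic = 7, 6): Jitter = -25, -22, mean -23.5.

-23.5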